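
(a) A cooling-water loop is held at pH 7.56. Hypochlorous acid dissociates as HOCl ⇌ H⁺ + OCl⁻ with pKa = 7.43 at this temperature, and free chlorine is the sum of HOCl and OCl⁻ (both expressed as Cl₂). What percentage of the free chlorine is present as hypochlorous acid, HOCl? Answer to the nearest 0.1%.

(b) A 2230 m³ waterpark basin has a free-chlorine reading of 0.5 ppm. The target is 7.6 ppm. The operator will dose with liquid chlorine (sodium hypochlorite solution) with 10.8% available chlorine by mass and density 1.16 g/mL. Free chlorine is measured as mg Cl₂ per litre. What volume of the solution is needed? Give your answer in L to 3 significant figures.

(a) 42.6%; (b) 126 L

(a) [OCl⁻]/[HOCl] = 10^(pH − pKa) = 10^(7.56 − 7.43) = 10^0.13 = 1.349.
(a) Fraction as HOCl = 1 / (1 + 1.349) = 0.4257.

(b) Volume: 2230 m³ = 2,230,000 L.
(b) Chlorine deficit: 7.6 − 0.5 = 7.1 ppm = 7.1 mg/L as Cl₂.
(b) Cl₂ equivalent needed: 7.1 mg/L × 2,230,000 L = 15,830,000 mg = 15,830 g.
(b) Product at 10.8% available chlorine: 15,830 / 0.108 = 146,600 g.
(b) Volume at density 1.16 g/mL: 146,600 g ÷ 1.16 g/mL = 126,400 mL.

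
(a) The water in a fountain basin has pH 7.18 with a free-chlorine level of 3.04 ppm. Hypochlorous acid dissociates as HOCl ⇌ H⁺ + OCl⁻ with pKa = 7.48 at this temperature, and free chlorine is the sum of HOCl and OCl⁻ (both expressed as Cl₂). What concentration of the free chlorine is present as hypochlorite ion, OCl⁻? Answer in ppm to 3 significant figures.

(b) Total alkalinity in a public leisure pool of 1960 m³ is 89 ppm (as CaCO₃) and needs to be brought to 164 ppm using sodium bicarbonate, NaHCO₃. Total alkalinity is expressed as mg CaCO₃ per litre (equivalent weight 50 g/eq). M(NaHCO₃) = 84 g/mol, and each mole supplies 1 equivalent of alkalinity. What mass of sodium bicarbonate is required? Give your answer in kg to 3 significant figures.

(a) 1.01 ppm; (b) 247 kg

(a) [OCl⁻]/[HOCl] = 10^(pH − pKa) = 10^(7.18 − 7.48) = 10^-0.30 = 0.5012.
(a) Fraction as HOCl = 1 / (1 + 0.5012) = 0.6661.
(a) OCl⁻ = (1 − 0.6661) × 3.04 ppm = 1.015 ppm.

(b) Volume: 1960 m³ = 1,960,000 L.
(b) Alkalinity to add: (164 − 89) = 75 mg/L as CaCO₃ × 1,960,000 L = 147,000 g as CaCO₃.
(b) Equivalents: 147,000 g ÷ 50 g/eq = 2940 eq.
(b) NaHCO₃ supplies 1 eq per mole → 2940 mol.
(b) Mass: 2940 mol × 84 g/mol = 247,000 g.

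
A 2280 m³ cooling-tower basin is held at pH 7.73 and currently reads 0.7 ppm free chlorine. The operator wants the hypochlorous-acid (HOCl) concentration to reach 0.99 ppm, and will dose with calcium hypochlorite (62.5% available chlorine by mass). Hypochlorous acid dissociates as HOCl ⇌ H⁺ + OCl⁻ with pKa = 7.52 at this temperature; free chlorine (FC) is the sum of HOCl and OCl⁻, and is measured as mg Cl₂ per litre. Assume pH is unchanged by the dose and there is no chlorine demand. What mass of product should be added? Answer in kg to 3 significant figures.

6.92 kg

Volume: 2280 m³ = 2,280,000 L.
[OCl⁻]/[HOCl] = 10^(pH − pKa) = 10^(7.73 − 7.52) = 1.622; fraction as HOCl = 1/(1 + 1.622) = 0.3814.
Free chlorine required for 0.99 ppm HOCl: 0.99 / 0.3814 = 2.596 ppm.
FC to add: 2.596 − 0.7 = 1.896 mg/L as Cl₂.
Cl₂ equivalent: 1.896 mg/L × 2,280,000 L = 4322 g.
Product at 62.5% available Cl: 4322 / 0.625 = 6915 g.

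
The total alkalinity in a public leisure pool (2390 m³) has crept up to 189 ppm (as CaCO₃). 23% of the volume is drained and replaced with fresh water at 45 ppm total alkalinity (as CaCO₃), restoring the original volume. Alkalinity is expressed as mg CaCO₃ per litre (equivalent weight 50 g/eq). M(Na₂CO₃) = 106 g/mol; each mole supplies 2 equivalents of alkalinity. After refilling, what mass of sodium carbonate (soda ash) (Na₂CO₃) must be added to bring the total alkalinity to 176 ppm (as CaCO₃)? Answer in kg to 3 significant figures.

Volume: 2390 m³ = 2,390,000 L.
After draining 23% and refilling: 189 × 0.77 + 45 × 0.23 = 155.88 ppm.
Deficit to target: 176 − 155.88 = 20.12 mg/L.
As CaCO₃: 20.12 mg/L × 2,390,000 L = 48,090 g; ÷ 50 g/eq ÷ 2 = 480.9 mol Na₂CO₃.
Mass: 480.9 × 106 = 50,970 g.

51.0 kg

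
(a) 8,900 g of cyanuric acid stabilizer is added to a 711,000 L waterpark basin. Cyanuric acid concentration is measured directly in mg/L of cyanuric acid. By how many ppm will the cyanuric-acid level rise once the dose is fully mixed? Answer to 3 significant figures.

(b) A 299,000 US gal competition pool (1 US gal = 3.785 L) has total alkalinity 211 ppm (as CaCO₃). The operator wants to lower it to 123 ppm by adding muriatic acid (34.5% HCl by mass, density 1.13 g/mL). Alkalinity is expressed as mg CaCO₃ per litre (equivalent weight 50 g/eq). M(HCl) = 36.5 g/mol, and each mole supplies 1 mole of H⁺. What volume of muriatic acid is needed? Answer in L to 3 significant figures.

(a) Rise: 8,900 g / 711,000 L × 1000 = 12.52 mg/L.

(b) Volume: 299,000 US gal × 3.785 L/gal = 1,131,715 L.
(b) Alkalinity to neutralize: (211 − 123) = 88 mg/L as CaCO₃ × 1,131,715 L = 99,590 g as CaCO₃.
(b) Equivalents of H⁺ required: 99,590 ÷ 50 g/eq = 1992 eq = 1992 mol HCl.
(b) Mass of HCl: 1992 × 36.5 = 72,700 g.
(b) Mass of 34.5% solution: 72,700 / 0.345 = 210,700 g.
(b) Volume: 210,700 g ÷ 1.13 g/mL = 186,500 mL.

(a) 12.5 ppm; (b) 186 L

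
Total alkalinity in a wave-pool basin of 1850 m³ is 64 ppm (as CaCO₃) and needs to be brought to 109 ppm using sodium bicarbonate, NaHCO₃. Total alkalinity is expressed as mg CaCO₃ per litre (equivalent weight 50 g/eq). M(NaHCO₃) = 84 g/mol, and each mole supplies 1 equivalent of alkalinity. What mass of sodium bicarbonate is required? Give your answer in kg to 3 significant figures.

Volume: 1850 m³ = 1,850,000 L.
Alkalinity to add: (109 − 64) = 45 mg/L as CaCO₃ × 1,850,000 L = 83,250 g as CaCO₃.
Equivalents: 83,250 g ÷ 50 g/eq = 1665 eq.
NaHCO₃ supplies 1 eq per mole → 1665 mol.
Mass: 1665 mol × 84 g/mol = 139,900 g.

140 kg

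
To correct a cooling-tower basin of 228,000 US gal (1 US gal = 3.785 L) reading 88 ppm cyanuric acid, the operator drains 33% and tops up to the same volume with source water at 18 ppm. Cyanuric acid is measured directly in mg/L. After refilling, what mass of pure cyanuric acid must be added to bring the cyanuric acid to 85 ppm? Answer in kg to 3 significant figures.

Volume: 228,000 US gal × 3.785 L/gal = 862,980 L.
After draining 33% and refilling: 88 × 0.67 + 18 × 0.33 = 64.9 ppm.
Deficit to target: 85 − 64.9 = 20.1 mg/L.
Mass: 20.1 mg/L × 862,980 L = 17,350 g cyanuric acid.

17.3 kg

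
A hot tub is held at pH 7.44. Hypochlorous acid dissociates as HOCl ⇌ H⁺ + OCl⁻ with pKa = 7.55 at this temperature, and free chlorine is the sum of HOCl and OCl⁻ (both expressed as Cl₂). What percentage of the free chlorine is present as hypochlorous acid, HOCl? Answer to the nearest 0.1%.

56.3%

[OCl⁻]/[HOCl] = 10^(pH − pKa) = 10^(7.44 − 7.55) = 10^-0.11 = 0.7762.
Fraction as HOCl = 1 / (1 + 0.7762) = 0.563.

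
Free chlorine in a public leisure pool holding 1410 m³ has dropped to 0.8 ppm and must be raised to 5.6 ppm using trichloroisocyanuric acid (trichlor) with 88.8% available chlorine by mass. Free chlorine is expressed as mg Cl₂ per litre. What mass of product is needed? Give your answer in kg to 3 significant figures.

7.62 kg

Volume: 1410 m³ = 1,410,000 L.
Chlorine deficit: 5.6 − 0.8 = 4.8 ppm = 4.8 mg/L as Cl₂.
Cl₂ equivalent needed: 4.8 mg/L × 1,410,000 L = 6,768,000 mg = 6768 g.
Product at 88.8% available chlorine: 6768 / 0.888 = 7622 g.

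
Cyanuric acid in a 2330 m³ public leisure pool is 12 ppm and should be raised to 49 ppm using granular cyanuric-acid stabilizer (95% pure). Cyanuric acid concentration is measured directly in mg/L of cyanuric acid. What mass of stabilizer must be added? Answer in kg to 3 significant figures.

90.7 kg

Volume: 2330 m³ = 2,330,000 L.
CYA to add: (49 − 12) = 37 mg/L × 2,330,000 L = 86,210 g cyanuric acid.
At 95% purity: 86,210 / 0.95 = 90,750 g product.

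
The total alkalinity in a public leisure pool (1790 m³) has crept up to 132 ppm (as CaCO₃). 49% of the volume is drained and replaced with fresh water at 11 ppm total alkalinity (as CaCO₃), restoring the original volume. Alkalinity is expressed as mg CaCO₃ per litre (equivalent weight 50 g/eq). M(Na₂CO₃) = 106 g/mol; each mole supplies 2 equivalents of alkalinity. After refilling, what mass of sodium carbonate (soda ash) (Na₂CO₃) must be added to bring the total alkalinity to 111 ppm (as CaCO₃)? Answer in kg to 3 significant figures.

Volume: 1790 m³ = 1,790,000 L.
After draining 49% and refilling: 132 × 0.51 + 11 × 0.49 = 72.71 ppm.
Deficit to target: 111 − 72.71 = 38.29 mg/L.
As CaCO₃: 38.29 mg/L × 1,790,000 L = 68,540 g; ÷ 50 g/eq ÷ 2 = 685.4 mol Na₂CO₃.
Mass: 685.4 × 106 = 72,650 g.

72.7 kg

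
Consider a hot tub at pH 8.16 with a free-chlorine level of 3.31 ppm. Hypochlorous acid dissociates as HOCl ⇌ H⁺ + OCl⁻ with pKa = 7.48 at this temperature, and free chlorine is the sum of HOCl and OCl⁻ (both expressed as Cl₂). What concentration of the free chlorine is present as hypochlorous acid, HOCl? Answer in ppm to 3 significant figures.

[OCl⁻]/[HOCl] = 10^(pH − pKa) = 10^(8.16 − 7.48) = 10^0.68 = 4.786.
Fraction as HOCl = 1 / (1 + 4.786) = 0.1728.
HOCl = 0.1728 × 3.31 ppm = 0.572 ppm.

0.572 ppm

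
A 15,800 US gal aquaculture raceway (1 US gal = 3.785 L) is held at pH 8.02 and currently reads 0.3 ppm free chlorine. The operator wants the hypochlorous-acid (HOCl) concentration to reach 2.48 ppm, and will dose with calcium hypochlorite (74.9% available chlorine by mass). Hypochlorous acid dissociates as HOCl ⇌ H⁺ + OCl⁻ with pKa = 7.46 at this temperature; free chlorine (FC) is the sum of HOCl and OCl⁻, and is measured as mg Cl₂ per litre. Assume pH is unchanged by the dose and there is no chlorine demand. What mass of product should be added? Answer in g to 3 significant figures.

Volume: 15,800 US gal × 3.785 L/gal = 59,803 L.
[OCl⁻]/[HOCl] = 10^(pH − pKa) = 10^(8.02 − 7.46) = 3.631; fraction as HOCl = 1/(1 + 3.631) = 0.2159.
Free chlorine required for 2.48 ppm HOCl: 2.48 / 0.2159 = 11.48 ppm.
FC to add: 11.48 − 0.3 = 11.18 mg/L as Cl₂.
Cl₂ equivalent: 11.18 mg/L × 59,803 L = 668.9 g.
Product at 74.9% available Cl: 668.9 / 0.749 = 893 g.

893 g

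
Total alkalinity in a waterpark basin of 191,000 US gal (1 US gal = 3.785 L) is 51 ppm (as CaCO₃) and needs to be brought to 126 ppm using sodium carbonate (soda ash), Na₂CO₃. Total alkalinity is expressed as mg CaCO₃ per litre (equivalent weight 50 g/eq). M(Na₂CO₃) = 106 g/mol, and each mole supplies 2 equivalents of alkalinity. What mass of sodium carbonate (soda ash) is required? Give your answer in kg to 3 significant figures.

Volume: 191,000 US gal × 3.785 L/gal = 722,935 L.
Alkalinity to add: (126 − 51) = 75 mg/L as CaCO₃ × 722,935 L = 54,220 g as CaCO₃.
Equivalents: 54,220 g ÷ 50 g/eq = 1084 eq.
Each mole of Na₂CO₃ supplies 2 eq, so 1084 / 2 = 542.2 mol.
Mass: 542.2 mol × 106 g/mol = 57,470 g.

57.5 kg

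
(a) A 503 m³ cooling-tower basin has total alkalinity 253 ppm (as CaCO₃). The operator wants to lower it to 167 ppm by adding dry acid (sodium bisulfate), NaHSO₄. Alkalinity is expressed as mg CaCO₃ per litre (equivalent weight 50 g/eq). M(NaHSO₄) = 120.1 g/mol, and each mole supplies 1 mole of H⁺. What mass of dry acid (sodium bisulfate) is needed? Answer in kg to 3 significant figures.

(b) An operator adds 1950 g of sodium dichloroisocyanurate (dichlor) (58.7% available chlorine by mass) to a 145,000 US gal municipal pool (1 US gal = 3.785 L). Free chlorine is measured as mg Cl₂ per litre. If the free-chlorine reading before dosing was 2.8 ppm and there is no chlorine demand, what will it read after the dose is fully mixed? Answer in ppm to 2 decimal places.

(a) 104 kg; (b) 4.89 ppm

(a) Volume: 503 m³ = 503,000 L.
(a) Alkalinity to neutralize: (253 − 167) = 86 mg/L as CaCO₃ × 503,000 L = 43,260 g as CaCO₃.
(a) Equivalents of H⁺ required: 43,260 ÷ 50 g/eq = 865.2 eq = 865.2 mol NaHSO₄.
(a) Mass of NaHSO₄: 865.2 × 120.1 = 103,900 g.

(b) Volume: 145,000 US gal × 3.785 L/gal = 548,825 L.
(b) Available chlorine delivered: 1950 g × 0.587 = 1145 g as Cl₂.
(b) Concentration rise: 1145 g / 548,825 L = 2.086 mg/L = 2.09 ppm.
(b) Final FC: 2.8 + 2.09 = 4.89 ppm.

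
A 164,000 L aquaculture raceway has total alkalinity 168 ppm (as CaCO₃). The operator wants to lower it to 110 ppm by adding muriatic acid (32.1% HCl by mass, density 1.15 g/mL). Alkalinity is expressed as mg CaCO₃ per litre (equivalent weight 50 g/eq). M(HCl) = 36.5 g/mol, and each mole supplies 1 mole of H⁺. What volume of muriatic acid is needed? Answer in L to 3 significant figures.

Alkalinity to neutralize: (168 − 110) = 58 mg/L as CaCO₃ × 164,000 L = 9512 g as CaCO₃.
Equivalents of H⁺ required: 9512 ÷ 50 g/eq = 190.2 eq = 190.2 mol HCl.
Mass of HCl: 190.2 × 36.5 = 6944 g.
Mass of 32.1% solution: 6944 / 0.321 = 21,630 g.
Volume: 21,630 g ÷ 1.15 g/mL = 18,810 mL.

18.8 L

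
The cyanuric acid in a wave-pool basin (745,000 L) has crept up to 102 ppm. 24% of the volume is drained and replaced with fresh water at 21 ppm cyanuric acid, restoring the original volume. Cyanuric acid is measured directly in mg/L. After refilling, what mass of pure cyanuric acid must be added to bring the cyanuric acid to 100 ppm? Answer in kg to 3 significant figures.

13.0 kg

After draining 24% and refilling: 102 × 0.76 + 21 × 0.24 = 82.56 ppm.
Deficit to target: 100 − 82.56 = 17.44 mg/L.
Mass: 17.44 mg/L × 745,000 L = 12,990 g cyanuric acid.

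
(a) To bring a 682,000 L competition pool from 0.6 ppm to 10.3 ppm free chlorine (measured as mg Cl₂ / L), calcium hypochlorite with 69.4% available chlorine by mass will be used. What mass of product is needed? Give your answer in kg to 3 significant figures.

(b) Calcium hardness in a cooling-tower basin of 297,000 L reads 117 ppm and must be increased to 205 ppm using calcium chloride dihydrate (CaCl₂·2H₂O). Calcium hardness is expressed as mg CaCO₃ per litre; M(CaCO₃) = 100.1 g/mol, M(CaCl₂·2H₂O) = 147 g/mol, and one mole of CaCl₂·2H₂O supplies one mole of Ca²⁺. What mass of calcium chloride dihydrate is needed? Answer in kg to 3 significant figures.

(a) 9.53 kg; (b) 38.4 kg

(a) Chlorine deficit: 10.3 − 0.6 = 9.7 ppm = 9.7 mg/L as Cl₂.
(a) Cl₂ equivalent needed: 9.7 mg/L × 682,000 L = 6,615,000 mg = 6615 g.
(a) Product at 69.4% available chlorine: 6615 / 0.694 = 9532 g.

(b) Hardness to add: (205 − 117) = 88 mg/L as CaCO₃ × 297,000 L = 26,140 g as CaCO₃.
(b) Moles of Ca²⁺ (1 mol Ca²⁺ ≡ 1 mol CaCO₃): 26,140 / 100.1 g/mol = 261.1 mol.
(b) Mass of CaCl₂·2H₂O: 261.1 × 147 = 38,380 g.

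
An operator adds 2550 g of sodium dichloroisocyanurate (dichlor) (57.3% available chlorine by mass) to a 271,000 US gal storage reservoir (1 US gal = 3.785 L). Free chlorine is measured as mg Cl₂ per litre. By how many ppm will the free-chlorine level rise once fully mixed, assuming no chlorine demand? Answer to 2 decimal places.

Volume: 271,000 US gal × 3.785 L/gal = 1,025,735 L.
Available chlorine delivered: 2550 g × 0.573 = 1461 g as Cl₂.
Concentration rise: 1461 g / 1,025,735 L = 1.424 mg/L = 1.42 ppm.

1.42 ppm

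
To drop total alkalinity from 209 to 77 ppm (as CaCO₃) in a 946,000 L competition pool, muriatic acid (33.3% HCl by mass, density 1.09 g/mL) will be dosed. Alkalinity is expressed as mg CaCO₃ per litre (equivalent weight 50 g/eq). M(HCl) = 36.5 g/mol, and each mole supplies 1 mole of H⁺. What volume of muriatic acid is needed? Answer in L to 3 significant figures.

251 L

Alkalinity to neutralize: (209 − 77) = 132 mg/L as CaCO₃ × 946,000 L = 124,900 g as CaCO₃.
Equivalents of H⁺ required: 124,900 ÷ 50 g/eq = 2497 eq = 2497 mol HCl.
Mass of HCl: 2497 × 36.5 = 91,160 g.
Mass of 33.3% solution: 91,160 / 0.333 = 273,700 g.
Volume: 273,700 g ÷ 1.09 g/mL = 251,100 mL.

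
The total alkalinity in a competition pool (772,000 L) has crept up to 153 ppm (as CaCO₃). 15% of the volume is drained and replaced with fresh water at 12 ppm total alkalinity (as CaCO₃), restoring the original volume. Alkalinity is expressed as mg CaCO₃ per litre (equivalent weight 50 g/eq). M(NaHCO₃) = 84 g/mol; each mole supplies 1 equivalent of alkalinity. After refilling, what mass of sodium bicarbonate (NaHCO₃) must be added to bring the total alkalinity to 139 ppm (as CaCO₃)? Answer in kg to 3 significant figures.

9.27 kg

After draining 15% and refilling: 153 × 0.85 + 12 × 0.15 = 131.85 ppm.
Deficit to target: 139 − 131.85 = 7.15 mg/L.
As CaCO₃: 7.15 mg/L × 772,000 L = 5520 g; ÷ 50 g/eq ÷ 1 = 110.4 mol NaHCO₃.
Mass: 110.4 × 84 = 9273 g.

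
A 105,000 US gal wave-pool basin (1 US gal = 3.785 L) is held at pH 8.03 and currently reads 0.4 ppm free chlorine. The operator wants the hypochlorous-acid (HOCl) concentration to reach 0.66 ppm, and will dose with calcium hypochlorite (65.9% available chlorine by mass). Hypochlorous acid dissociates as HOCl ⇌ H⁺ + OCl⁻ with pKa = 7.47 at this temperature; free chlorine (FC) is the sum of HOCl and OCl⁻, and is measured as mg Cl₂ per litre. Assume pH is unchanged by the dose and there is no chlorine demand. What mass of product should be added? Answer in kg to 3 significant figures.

1.60 kg

Volume: 105,000 US gal × 3.785 L/gal = 397,425 L.
[OCl⁻]/[HOCl] = 10^(pH − pKa) = 10^(8.03 − 7.47) = 3.631; fraction as HOCl = 1/(1 + 3.631) = 0.2159.
Free chlorine required for 0.66 ppm HOCl: 0.66 / 0.2159 = 3.056 ppm.
FC to add: 3.056 − 0.4 = 2.656 mg/L as Cl₂.
Cl₂ equivalent: 2.656 mg/L × 397,425 L = 1056 g.
Product at 65.9% available Cl: 1056 / 0.659 = 1602 g.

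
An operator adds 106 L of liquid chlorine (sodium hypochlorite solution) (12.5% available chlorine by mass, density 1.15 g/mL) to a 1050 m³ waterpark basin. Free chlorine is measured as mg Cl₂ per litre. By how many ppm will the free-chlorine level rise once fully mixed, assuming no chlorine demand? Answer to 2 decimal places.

Volume: 1050 m³ = 1,050,000 L.
Mass of solution: 106 L × 1000 mL/L × 1.15 g/mL = 121,900 g.
Available chlorine delivered: 121,900 g × 0.125 = 15,240 g as Cl₂.
Concentration rise: 15,240 g / 1,050,000 L = 14.51 mg/L = 14.51 ppm.

14.51 ppm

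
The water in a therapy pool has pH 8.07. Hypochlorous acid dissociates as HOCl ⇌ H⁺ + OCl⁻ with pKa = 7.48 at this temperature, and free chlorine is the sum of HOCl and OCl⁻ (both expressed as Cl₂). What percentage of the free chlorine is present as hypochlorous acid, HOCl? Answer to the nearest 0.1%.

20.4%

[OCl⁻]/[HOCl] = 10^(pH − pKa) = 10^(8.07 − 7.48) = 10^0.59 = 3.89.
Fraction as HOCl = 1 / (1 + 3.89) = 0.2045.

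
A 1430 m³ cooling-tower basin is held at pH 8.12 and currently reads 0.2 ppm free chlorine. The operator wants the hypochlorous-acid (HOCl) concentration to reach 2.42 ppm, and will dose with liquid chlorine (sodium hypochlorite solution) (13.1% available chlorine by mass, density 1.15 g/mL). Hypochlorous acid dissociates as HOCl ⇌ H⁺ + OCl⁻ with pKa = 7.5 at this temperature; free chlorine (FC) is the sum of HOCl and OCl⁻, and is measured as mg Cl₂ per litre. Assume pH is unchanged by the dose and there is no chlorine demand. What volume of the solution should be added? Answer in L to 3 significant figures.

Volume: 1430 m³ = 1,430,000 L.
[OCl⁻]/[HOCl] = 10^(pH − pKa) = 10^(8.12 − 7.5) = 4.169; fraction as HOCl = 1/(1 + 4.169) = 0.1935.
Free chlorine required for 2.42 ppm HOCl: 2.42 / 0.1935 = 12.51 ppm.
FC to add: 12.51 − 0.2 = 12.31 mg/L as Cl₂.
Cl₂ equivalent: 12.31 mg/L × 1,430,000 L = 17,600 g.
Product at 13.1% available Cl: 17,600 / 0.131 = 134,400 g.
Volume: 134,400 g ÷ 1.15 g/mL = 116,800 mL.

117 L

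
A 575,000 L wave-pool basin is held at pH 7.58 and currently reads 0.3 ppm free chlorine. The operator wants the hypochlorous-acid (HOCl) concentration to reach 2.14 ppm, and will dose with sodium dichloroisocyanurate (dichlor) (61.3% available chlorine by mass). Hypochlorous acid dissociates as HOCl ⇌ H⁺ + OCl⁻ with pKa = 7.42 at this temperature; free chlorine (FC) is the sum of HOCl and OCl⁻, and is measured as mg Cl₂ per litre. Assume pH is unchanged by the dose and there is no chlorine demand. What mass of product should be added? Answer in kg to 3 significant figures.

[OCl⁻]/[HOCl] = 10^(pH − pKa) = 10^(7.58 − 7.42) = 1.445; fraction as HOCl = 1/(1 + 1.445) = 0.4089.
Free chlorine required for 2.14 ppm HOCl: 2.14 / 0.4089 = 5.233 ppm.
FC to add: 5.233 − 0.3 = 4.933 mg/L as Cl₂.
Cl₂ equivalent: 4.933 mg/L × 575,000 L = 2837 g.
Product at 61.3% available Cl: 2837 / 0.613 = 4627 g.

4.63 kg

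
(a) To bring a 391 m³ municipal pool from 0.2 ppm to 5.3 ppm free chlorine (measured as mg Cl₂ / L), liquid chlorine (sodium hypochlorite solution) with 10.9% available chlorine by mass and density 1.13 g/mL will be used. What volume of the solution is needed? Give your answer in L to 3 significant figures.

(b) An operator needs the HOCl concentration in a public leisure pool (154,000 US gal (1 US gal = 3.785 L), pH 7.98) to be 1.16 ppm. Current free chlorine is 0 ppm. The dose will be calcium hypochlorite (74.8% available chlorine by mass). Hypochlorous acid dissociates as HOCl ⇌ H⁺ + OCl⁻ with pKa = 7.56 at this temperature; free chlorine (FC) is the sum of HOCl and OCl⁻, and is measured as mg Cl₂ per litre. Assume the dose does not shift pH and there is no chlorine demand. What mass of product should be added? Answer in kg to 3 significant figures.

(a) 16.2 L; (b) 3.28 kg

(a) Volume: 391 m³ = 391,000 L.
(a) Chlorine deficit: 5.3 − 0.2 = 5.1 ppm = 5.1 mg/L as Cl₂.
(a) Cl₂ equivalent needed: 5.1 mg/L × 391,000 L = 1,994,000 mg = 1994 g.
(a) Product at 10.9% available chlorine: 1994 / 0.109 = 18,290 g.
(a) Volume at density 1.13 g/mL: 18,290 g ÷ 1.13 g/mL = 16,190 mL.

(b) Volume: 154,000 US gal × 3.785 L/gal = 582,890 L.
(b) [OCl⁻]/[HOCl] = 10^(pH − pKa) = 10^(7.98 − 7.56) = 2.63; fraction as HOCl = 1/(1 + 2.63) = 0.2755.
(b) Free chlorine required for 1.16 ppm HOCl: 1.16 / 0.2755 = 4.211 ppm.
(b) FC to add: 4.211 − 0 = 4.211 mg/L as Cl₂.
(b) Cl₂ equivalent: 4.211 mg/L × 582,890 L = 2455 g.
(b) Product at 74.8% available Cl: 2455 / 0.748 = 3282 g.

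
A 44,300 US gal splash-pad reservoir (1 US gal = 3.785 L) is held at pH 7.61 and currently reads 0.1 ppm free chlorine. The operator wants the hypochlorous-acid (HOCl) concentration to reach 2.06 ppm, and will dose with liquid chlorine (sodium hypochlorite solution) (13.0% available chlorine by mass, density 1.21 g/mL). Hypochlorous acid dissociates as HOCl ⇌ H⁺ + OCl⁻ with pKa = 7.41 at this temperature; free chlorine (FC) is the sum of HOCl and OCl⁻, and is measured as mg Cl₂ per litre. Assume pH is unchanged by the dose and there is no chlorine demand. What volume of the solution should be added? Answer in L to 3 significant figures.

5.57 L

Volume: 44,300 US gal × 3.785 L/gal = 167,676 L.
[OCl⁻]/[HOCl] = 10^(pH − pKa) = 10^(7.61 − 7.41) = 1.585; fraction as HOCl = 1/(1 + 1.585) = 0.3869.
Free chlorine required for 2.06 ppm HOCl: 2.06 / 0.3869 = 5.325 ppm.
FC to add: 5.325 − 0.1 = 5.225 mg/L as Cl₂.
Cl₂ equivalent: 5.225 mg/L × 167,676 L = 876.1 g.
Product at 13.0% available Cl: 876.1 / 0.13 = 6739 g.
Volume: 6739 g ÷ 1.21 g/mL = 5570 mL.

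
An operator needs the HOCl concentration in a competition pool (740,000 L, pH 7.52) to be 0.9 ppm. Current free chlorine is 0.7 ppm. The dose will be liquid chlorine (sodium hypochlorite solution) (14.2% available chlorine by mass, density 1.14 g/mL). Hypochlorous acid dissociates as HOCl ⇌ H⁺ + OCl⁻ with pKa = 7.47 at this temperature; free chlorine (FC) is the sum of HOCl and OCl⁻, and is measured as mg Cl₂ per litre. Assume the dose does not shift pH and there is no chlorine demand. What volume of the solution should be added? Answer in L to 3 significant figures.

5.53 L

[OCl⁻]/[HOCl] = 10^(pH − pKa) = 10^(7.52 − 7.47) = 1.122; fraction as HOCl = 1/(1 + 1.122) = 0.4712.
Free chlorine required for 0.9 ppm HOCl: 0.9 / 0.4712 = 1.91 ppm.
FC to add: 1.91 − 0.7 = 1.21 mg/L as Cl₂.
Cl₂ equivalent: 1.21 mg/L × 740,000 L = 895.3 g.
Product at 14.2% available Cl: 895.3 / 0.142 = 6305 g.
Volume: 6305 g ÷ 1.14 g/mL = 5530 mL.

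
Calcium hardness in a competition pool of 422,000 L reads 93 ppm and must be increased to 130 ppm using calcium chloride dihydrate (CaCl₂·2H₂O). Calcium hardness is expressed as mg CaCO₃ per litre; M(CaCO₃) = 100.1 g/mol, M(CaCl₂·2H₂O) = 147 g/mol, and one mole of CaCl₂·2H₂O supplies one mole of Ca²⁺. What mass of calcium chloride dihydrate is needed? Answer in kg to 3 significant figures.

Hardness to add: (130 − 93) = 37 mg/L as CaCO₃ × 422,000 L = 15,610 g as CaCO₃.
Moles of Ca²⁺ (1 mol Ca²⁺ ≡ 1 mol CaCO₃): 15,610 / 100.1 g/mol = 156 mol.
Mass of CaCl₂·2H₂O: 156 × 147 = 22,930 g.

22.9 kg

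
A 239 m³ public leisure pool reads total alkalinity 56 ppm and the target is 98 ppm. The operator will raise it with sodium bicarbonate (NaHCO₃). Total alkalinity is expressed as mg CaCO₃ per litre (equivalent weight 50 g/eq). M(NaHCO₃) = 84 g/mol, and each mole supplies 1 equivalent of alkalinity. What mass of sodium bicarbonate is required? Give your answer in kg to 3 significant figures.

Volume: 239 m³ = 239,000 L.
Alkalinity to add: (98 − 56) = 42 mg/L as CaCO₃ × 239,000 L = 10,040 g as CaCO₃.
Equivalents: 10,040 g ÷ 50 g/eq = 200.8 eq.
NaHCO₃ supplies 1 eq per mole → 200.8 mol.
Mass: 200.8 mol × 84 g/mol = 16,860 g.

16.9 kg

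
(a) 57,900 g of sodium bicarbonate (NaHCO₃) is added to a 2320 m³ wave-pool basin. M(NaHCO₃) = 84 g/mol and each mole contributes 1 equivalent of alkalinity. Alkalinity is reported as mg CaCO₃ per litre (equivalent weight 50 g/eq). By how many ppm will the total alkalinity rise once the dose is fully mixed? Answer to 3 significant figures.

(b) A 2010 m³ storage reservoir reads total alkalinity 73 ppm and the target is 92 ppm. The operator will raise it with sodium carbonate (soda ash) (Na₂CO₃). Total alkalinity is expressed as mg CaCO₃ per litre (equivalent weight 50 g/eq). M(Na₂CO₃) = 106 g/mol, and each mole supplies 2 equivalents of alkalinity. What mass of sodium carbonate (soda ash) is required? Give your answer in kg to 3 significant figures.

(a) 14.9 ppm; (b) 40.5 kg

(a) Volume: 2320 m³ = 2,320,000 L.
(a) Moles of NaHCO₃: 57,900 g ÷ 84 g/mol = 689.3 mol → 689.3 eq of alkalinity.
(a) As CaCO₃: 689.3 eq × 50 g/eq = 34,460 g.
(a) Rise: 34,460 g / 2,320,000 L × 1000 = 14.86 mg/L.

(b) Volume: 2010 m³ = 2,010,000 L.
(b) Alkalinity to add: (92 − 73) = 19 mg/L as CaCO₃ × 2,010,000 L = 38,190 g as CaCO₃.
(b) Equivalents: 38,190 g ÷ 50 g/eq = 763.8 eq.
(b) Each mole of Na₂CO₃ supplies 2 eq, so 763.8 / 2 = 381.9 mol.
(b) Mass: 381.9 mol × 106 g/mol = 40,480 g.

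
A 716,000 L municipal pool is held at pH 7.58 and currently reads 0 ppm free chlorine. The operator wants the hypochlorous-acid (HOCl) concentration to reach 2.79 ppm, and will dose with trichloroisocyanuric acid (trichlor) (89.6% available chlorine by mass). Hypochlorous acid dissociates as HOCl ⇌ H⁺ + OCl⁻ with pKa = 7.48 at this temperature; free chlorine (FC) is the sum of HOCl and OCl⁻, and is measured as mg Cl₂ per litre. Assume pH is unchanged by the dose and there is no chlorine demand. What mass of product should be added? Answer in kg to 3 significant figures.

5.04 kg

[OCl⁻]/[HOCl] = 10^(pH − pKa) = 10^(7.58 − 7.48) = 1.259; fraction as HOCl = 1/(1 + 1.259) = 0.4427.
Free chlorine required for 2.79 ppm HOCl: 2.79 / 0.4427 = 6.302 ppm.
FC to add: 6.302 − 0 = 6.302 mg/L as Cl₂.
Cl₂ equivalent: 6.302 mg/L × 716,000 L = 4513 g.
Product at 89.6% available Cl: 4513 / 0.896 = 5036 g.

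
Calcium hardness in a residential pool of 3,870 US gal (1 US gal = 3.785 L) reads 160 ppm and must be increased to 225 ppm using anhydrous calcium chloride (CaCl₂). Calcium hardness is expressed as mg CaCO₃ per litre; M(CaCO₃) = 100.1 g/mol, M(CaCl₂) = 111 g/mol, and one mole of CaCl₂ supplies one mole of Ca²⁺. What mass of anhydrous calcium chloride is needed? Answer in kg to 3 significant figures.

Volume: 3,870 US gal × 3.785 L/gal = 14,648 L.
Hardness to add: (225 − 160) = 65 mg/L as CaCO₃ × 14,648 L = 952.1 g as CaCO₃.
Moles of Ca²⁺ (1 mol Ca²⁺ ≡ 1 mol CaCO₃): 952.1 / 100.1 g/mol = 9.512 mol.
Mass of CaCl₂: 9.512 × 111 = 1056 g.

1.06 kg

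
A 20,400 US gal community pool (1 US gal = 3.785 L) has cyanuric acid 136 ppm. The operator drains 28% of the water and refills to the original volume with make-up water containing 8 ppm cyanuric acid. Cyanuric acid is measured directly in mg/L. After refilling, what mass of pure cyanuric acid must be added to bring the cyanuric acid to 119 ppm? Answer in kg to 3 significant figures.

1.45 kg

Volume: 20,400 US gal × 3.785 L/gal = 77,214 L.
After draining 28% and refilling: 136 × 0.72 + 8 × 0.28 = 100.16 ppm.
Deficit to target: 119 − 100.16 = 18.84 mg/L.
Mass: 18.84 mg/L × 77,214 L = 1455 g cyanuric acid.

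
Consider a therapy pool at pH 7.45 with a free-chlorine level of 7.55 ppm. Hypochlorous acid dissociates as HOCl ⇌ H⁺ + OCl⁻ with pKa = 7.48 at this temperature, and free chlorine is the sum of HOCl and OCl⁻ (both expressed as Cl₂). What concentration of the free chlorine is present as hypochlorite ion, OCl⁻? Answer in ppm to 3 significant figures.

[OCl⁻]/[HOCl] = 10^(pH − pKa) = 10^(7.45 − 7.48) = 10^-0.03 = 0.9333.
Fraction as HOCl = 1 / (1 + 0.9333) = 0.5173.
OCl⁻ = (1 − 0.5173) × 7.55 ppm = 3.645 ppm.

3.64 ppm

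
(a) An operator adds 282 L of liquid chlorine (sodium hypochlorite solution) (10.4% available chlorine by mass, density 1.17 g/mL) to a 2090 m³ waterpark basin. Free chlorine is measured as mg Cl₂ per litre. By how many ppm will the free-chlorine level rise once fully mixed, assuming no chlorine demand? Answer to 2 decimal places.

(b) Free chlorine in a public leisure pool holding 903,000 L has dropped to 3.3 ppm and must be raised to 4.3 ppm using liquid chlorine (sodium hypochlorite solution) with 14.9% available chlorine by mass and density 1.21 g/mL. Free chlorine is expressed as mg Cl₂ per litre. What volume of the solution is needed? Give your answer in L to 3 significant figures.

(a) 16.42 ppm; (b) 5.01 L

(a) Volume: 2090 m³ = 2,090,000 L.
(a) Mass of solution: 282 L × 1000 mL/L × 1.17 g/mL = 329,900 g.
(a) Available chlorine delivered: 329,900 g × 0.104 = 34,310 g as Cl₂.
(a) Concentration rise: 34,310 g / 2,090,000 L = 16.42 mg/L = 16.42 ppm.

(b) Chlorine deficit: 4.3 − 3.3 = 1 ppm = 1 mg/L as Cl₂.
(b) Cl₂ equivalent needed: 1 mg/L × 903,000 L = 903,000 mg = 903 g.
(b) Product at 14.9% available chlorine: 903 / 0.149 = 6060 g.
(b) Volume at density 1.21 g/mL: 6060 g ÷ 1.21 g/mL = 5009 mL.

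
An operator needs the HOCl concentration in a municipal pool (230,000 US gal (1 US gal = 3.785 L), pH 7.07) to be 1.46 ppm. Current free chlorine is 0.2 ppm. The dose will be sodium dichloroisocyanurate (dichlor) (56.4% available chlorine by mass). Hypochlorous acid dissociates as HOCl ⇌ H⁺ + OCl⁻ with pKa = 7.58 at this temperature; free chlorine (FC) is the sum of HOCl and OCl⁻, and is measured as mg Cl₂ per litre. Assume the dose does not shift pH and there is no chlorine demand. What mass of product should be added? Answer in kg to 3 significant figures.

2.64 kg

Volume: 230,000 US gal × 3.785 L/gal = 870,550 L.
[OCl⁻]/[HOCl] = 10^(pH − pKa) = 10^(7.07 − 7.58) = 0.309; fraction as HOCl = 1/(1 + 0.309) = 0.7639.
Free chlorine required for 1.46 ppm HOCl: 1.46 / 0.7639 = 1.911 ppm.
FC to add: 1.911 − 0.2 = 1.711 mg/L as Cl₂.
Cl₂ equivalent: 1.711 mg/L × 870,550 L = 1490 g.
Product at 56.4% available Cl: 1490 / 0.564 = 2641 g.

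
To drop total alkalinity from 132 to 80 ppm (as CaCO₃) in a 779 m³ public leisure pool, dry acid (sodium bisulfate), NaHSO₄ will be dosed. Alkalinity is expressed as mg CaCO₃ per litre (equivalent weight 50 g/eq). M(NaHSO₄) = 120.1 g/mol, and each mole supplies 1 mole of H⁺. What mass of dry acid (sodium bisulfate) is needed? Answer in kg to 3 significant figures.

Volume: 779 m³ = 779,000 L.
Alkalinity to neutralize: (132 − 80) = 52 mg/L as CaCO₃ × 779,000 L = 40,510 g as CaCO₃.
Equivalents of H⁺ required: 40,510 ÷ 50 g/eq = 810.2 eq = 810.2 mol NaHSO₄.
Mass of NaHSO₄: 810.2 × 120.1 = 97,300 g.

97.3 kg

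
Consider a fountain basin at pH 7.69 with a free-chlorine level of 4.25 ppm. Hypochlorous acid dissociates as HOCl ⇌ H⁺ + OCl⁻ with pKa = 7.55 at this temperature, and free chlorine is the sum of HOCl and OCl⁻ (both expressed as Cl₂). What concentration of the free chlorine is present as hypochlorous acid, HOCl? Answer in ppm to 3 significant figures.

[OCl⁻]/[HOCl] = 10^(pH − pKa) = 10^(7.69 − 7.55) = 10^0.14 = 1.38.
Fraction as HOCl = 1 / (1 + 1.38) = 0.4201.
HOCl = 0.4201 × 4.25 ppm = 1.785 ppm.

1.79 ppm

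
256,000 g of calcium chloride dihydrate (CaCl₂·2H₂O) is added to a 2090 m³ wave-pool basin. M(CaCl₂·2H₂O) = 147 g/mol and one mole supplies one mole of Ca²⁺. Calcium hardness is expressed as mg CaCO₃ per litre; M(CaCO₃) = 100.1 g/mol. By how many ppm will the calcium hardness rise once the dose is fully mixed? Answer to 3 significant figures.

83.4 ppm

Volume: 2090 m³ = 2,090,000 L.
Moles of Ca²⁺: 256,000 g ÷ 147 g/mol = 1741 mol.
As CaCO₃: 1741 mol × 100.1 g/mol = 174,300 g.
Rise: 174,300 g / 2,090,000 L × 1000 = 83.41 mg/L.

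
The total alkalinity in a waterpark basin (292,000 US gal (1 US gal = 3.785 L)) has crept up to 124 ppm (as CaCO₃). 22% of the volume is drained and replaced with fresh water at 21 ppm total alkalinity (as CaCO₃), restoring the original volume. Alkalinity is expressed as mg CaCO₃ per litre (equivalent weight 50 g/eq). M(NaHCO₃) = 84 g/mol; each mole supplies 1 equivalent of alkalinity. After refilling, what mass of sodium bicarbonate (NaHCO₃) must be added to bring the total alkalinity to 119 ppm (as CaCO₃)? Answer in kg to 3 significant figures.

Volume: 292,000 US gal × 3.785 L/gal = 1,105,220 L.
After draining 22% and refilling: 124 × 0.78 + 21 × 0.22 = 101.34 ppm.
Deficit to target: 119 − 101.34 = 17.66 mg/L.
As CaCO₃: 17.66 mg/L × 1,105,220 L = 19,520 g; ÷ 50 g/eq ÷ 1 = 390.4 mol NaHCO₃.
Mass: 390.4 × 84 = 32,790 g.

32.8 kg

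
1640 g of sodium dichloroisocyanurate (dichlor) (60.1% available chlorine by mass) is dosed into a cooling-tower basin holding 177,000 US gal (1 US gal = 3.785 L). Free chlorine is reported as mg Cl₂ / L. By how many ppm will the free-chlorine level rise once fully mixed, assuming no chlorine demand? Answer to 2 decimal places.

Volume: 177,000 US gal × 3.785 L/gal = 669,945 L.
Available chlorine delivered: 1640 g × 0.601 = 985.6 g as Cl₂.
Concentration rise: 985.6 g / 669,945 L = 1.471 mg/L = 1.47 ppm.

1.47 ppm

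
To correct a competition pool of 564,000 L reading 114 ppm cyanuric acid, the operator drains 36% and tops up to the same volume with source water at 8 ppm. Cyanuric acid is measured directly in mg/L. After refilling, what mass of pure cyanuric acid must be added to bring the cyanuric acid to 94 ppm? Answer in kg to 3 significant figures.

After draining 36% and refilling: 114 × 0.64 + 8 × 0.36 = 75.84 ppm.
Deficit to target: 94 − 75.84 = 18.16 mg/L.
Mass: 18.16 mg/L × 564,000 L = 10,240 g cyanuric acid.

10.2 kg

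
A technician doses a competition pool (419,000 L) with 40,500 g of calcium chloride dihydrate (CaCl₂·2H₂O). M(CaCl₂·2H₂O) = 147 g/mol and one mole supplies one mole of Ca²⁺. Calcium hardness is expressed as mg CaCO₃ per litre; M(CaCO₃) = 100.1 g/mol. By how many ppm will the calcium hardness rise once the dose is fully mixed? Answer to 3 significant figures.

65.8 ppm

Moles of Ca²⁺: 40,500 g ÷ 147 g/mol = 275.5 mol.
As CaCO₃: 275.5 mol × 100.1 g/mol = 27,580 g.
Rise: 27,580 g / 419,000 L × 1000 = 65.82 mg/L.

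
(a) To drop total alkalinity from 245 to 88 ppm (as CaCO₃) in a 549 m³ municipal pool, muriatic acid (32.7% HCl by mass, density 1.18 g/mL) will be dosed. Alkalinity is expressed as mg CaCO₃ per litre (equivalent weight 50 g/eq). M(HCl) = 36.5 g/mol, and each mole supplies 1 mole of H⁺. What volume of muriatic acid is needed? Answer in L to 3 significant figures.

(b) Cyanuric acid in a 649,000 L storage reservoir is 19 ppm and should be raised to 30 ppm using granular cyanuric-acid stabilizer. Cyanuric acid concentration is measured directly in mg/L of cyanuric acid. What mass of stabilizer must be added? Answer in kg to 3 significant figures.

(a) 163 L; (b) 7.14 kg

(a) Volume: 549 m³ = 549,000 L.
(a) Alkalinity to neutralize: (245 − 88) = 157 mg/L as CaCO₃ × 549,000 L = 86,190 g as CaCO₃.
(a) Equivalents of H⁺ required: 86,190 ÷ 50 g/eq = 1724 eq = 1724 mol HCl.
(a) Mass of HCl: 1724 × 36.5 = 62,920 g.
(a) Mass of 32.7% solution: 62,920 / 0.327 = 192,400 g.
(a) Volume: 192,400 g ÷ 1.18 g/mL = 163,100 mL.

(b) CYA to add: (30 − 19) = 11 mg/L × 649,000 L = 7139 g cyanuric acid.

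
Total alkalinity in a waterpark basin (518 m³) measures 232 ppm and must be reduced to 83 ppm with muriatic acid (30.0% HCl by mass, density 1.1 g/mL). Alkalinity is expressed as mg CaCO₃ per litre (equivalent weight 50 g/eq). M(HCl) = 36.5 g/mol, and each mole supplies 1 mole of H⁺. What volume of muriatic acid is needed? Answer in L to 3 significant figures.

Volume: 518 m³ = 518,000 L.
Alkalinity to neutralize: (232 − 83) = 149 mg/L as CaCO₃ × 518,000 L = 77,180 g as CaCO₃.
Equivalents of H⁺ required: 77,180 ÷ 50 g/eq = 1544 eq = 1544 mol HCl.
Mass of HCl: 1544 × 36.5 = 56,340 g.
Mass of 30.0% solution: 56,340 / 0.3 = 187,800 g.
Volume: 187,800 g ÷ 1.1 g/mL = 170,700 mL.

171 L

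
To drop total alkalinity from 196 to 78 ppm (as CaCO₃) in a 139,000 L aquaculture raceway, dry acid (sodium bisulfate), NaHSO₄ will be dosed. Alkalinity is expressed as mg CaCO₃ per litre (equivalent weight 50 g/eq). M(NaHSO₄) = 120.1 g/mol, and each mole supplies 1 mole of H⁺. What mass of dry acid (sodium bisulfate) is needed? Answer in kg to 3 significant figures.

39.4 kg

Alkalinity to neutralize: (196 − 78) = 118 mg/L as CaCO₃ × 139,000 L = 16,400 g as CaCO₃.
Equivalents of H⁺ required: 16,400 ÷ 50 g/eq = 328 eq = 328 mol NaHSO₄.
Mass of NaHSO₄: 328 × 120.1 = 39,400 g.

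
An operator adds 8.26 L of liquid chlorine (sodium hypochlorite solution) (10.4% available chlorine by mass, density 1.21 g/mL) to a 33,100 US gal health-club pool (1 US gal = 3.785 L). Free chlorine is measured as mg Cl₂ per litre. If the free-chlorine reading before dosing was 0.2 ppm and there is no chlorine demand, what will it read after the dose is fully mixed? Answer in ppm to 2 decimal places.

Volume: 33,100 US gal × 3.785 L/gal = 125,284 L.
Mass of solution: 8.26 L × 1000 mL/L × 1.21 g/mL = 9995 g.
Available chlorine delivered: 9995 g × 0.104 = 1039 g as Cl₂.
Concentration rise: 1039 g / 125,284 L = 8.297 mg/L = 8.30 ppm.
Final FC: 0.2 + 8.30 = 8.50 ppm.

8.50 ppm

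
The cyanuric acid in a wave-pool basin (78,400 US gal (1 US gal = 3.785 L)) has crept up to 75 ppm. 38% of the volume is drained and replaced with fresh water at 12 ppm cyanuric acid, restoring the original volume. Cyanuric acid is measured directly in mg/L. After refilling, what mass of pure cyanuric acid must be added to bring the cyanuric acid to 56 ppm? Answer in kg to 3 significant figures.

1.47 kg

Volume: 78,400 US gal × 3.785 L/gal = 296,744 L.
After draining 38% and refilling: 75 × 0.62 + 12 × 0.38 = 51.06 ppm.
Deficit to target: 56 − 51.06 = 4.94 mg/L.
Mass: 4.94 mg/L × 296,744 L = 1466 g cyanuric acid.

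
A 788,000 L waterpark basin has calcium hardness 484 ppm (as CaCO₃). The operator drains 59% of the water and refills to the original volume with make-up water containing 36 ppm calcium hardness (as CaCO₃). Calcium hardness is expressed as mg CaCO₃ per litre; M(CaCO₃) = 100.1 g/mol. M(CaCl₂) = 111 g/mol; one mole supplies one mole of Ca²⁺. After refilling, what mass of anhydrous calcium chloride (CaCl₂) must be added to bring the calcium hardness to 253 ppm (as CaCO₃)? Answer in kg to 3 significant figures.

After draining 59% and refilling: 484 × 0.41 + 36 × 0.59 = 219.68 ppm.
Deficit to target: 253 − 219.68 = 33.32 mg/L.
As CaCO₃: 33.32 mg/L × 788,000 L = 26,260 g; ÷ 100.1 = 262.3 mol Ca²⁺.
Mass: 262.3 × 111 = 29,120 g.

29.1 kg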